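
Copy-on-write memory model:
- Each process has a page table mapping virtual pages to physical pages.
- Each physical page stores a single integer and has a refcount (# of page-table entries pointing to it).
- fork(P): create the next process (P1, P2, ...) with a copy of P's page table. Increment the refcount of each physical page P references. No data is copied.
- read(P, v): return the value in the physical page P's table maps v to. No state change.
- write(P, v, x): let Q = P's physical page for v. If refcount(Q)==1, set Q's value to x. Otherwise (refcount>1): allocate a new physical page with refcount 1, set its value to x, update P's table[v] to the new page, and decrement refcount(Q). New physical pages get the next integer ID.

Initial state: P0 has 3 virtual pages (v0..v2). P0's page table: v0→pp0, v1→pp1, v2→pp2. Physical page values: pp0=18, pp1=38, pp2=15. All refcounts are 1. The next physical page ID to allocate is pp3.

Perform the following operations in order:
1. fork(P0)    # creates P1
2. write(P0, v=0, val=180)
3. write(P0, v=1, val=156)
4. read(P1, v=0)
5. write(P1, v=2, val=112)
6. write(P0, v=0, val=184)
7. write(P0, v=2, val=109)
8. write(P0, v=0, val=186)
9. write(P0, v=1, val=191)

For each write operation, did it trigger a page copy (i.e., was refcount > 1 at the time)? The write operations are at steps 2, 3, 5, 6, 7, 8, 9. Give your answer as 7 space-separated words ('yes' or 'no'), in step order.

Op 1: fork(P0) -> P1. 3 ppages; refcounts: pp0:2 pp1:2 pp2:2
Op 2: write(P0, v0, 180). refcount(pp0)=2>1 -> COPY to pp3. 4 ppages; refcounts: pp0:1 pp1:2 pp2:2 pp3:1
Op 3: write(P0, v1, 156). refcount(pp1)=2>1 -> COPY to pp4. 5 ppages; refcounts: pp0:1 pp1:1 pp2:2 pp3:1 pp4:1
Op 4: read(P1, v0) -> 18. No state change.
Op 5: write(P1, v2, 112). refcount(pp2)=2>1 -> COPY to pp5. 6 ppages; refcounts: pp0:1 pp1:1 pp2:1 pp3:1 pp4:1 pp5:1
Op 6: write(P0, v0, 184). refcount(pp3)=1 -> write in place. 6 ppages; refcounts: pp0:1 pp1:1 pp2:1 pp3:1 pp4:1 pp5:1
Op 7: write(P0, v2, 109). refcount(pp2)=1 -> write in place. 6 ppages; refcounts: pp0:1 pp1:1 pp2:1 pp3:1 pp4:1 pp5:1
Op 8: write(P0, v0, 186). refcount(pp3)=1 -> write in place. 6 ppages; refcounts: pp0:1 pp1:1 pp2:1 pp3:1 pp4:1 pp5:1
Op 9: write(P0, v1, 191). refcount(pp4)=1 -> write in place. 6 ppages; refcounts: pp0:1 pp1:1 pp2:1 pp3:1 pp4:1 pp5:1

yes yes yes no no no no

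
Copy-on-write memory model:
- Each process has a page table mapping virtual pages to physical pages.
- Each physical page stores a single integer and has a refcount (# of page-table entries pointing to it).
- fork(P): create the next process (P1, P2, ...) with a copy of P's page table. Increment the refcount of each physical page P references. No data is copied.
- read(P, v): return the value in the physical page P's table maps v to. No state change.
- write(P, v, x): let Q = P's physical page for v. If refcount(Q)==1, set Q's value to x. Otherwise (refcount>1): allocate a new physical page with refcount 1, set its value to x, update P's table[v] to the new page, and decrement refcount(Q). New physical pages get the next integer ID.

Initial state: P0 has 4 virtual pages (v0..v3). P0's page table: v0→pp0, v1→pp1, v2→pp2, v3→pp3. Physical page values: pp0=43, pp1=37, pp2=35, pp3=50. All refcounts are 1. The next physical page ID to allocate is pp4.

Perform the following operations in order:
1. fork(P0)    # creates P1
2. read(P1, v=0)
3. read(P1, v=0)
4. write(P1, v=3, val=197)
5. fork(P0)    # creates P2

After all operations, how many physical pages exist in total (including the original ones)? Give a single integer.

Op 1: fork(P0) -> P1. 4 ppages; refcounts: pp0:2 pp1:2 pp2:2 pp3:2
Op 2: read(P1, v0) -> 43. No state change.
Op 3: read(P1, v0) -> 43. No state change.
Op 4: write(P1, v3, 197). refcount(pp3)=2>1 -> COPY to pp4. 5 ppages; refcounts: pp0:2 pp1:2 pp2:2 pp3:1 pp4:1
Op 5: fork(P0) -> P2. 5 ppages; refcounts: pp0:3 pp1:3 pp2:3 pp3:2 pp4:1

Answer: 5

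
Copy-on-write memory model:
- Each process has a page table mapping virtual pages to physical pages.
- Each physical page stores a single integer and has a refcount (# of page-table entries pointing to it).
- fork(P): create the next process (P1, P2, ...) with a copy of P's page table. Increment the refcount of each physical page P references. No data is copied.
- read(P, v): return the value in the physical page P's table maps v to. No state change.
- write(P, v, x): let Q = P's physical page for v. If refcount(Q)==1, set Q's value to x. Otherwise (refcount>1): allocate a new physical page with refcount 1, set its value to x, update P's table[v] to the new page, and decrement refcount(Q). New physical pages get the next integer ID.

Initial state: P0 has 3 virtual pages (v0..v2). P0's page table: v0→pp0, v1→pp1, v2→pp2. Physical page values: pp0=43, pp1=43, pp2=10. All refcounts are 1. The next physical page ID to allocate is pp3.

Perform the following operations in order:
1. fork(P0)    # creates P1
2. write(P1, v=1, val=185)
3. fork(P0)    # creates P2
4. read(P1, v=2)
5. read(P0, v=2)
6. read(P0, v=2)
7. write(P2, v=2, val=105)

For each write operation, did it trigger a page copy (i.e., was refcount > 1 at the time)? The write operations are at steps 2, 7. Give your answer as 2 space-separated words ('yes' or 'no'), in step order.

Op 1: fork(P0) -> P1. 3 ppages; refcounts: pp0:2 pp1:2 pp2:2
Op 2: write(P1, v1, 185). refcount(pp1)=2>1 -> COPY to pp3. 4 ppages; refcounts: pp0:2 pp1:1 pp2:2 pp3:1
Op 3: fork(P0) -> P2. 4 ppages; refcounts: pp0:3 pp1:2 pp2:3 pp3:1
Op 4: read(P1, v2) -> 10. No state change.
Op 5: read(P0, v2) -> 10. No state change.
Op 6: read(P0, v2) -> 10. No state change.
Op 7: write(P2, v2, 105). refcount(pp2)=3>1 -> COPY to pp4. 5 ppages; refcounts: pp0:3 pp1:2 pp2:2 pp3:1 pp4:1

yes yes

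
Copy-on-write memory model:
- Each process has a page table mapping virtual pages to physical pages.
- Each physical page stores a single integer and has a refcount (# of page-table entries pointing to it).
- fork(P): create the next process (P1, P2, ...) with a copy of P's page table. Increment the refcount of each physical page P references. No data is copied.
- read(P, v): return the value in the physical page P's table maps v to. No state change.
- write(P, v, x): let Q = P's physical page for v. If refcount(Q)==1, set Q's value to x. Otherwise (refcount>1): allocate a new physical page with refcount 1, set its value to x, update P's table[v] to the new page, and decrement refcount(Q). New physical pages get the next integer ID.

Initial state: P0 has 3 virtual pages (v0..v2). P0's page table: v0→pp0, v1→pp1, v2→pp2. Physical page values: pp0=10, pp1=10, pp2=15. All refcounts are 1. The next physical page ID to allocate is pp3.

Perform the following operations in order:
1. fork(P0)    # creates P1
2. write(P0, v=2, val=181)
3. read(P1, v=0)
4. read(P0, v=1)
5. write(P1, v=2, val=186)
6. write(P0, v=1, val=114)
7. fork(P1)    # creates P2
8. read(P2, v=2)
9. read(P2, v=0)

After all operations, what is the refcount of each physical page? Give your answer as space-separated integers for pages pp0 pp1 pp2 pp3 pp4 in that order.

Op 1: fork(P0) -> P1. 3 ppages; refcounts: pp0:2 pp1:2 pp2:2
Op 2: write(P0, v2, 181). refcount(pp2)=2>1 -> COPY to pp3. 4 ppages; refcounts: pp0:2 pp1:2 pp2:1 pp3:1
Op 3: read(P1, v0) -> 10. No state change.
Op 4: read(P0, v1) -> 10. No state change.
Op 5: write(P1, v2, 186). refcount(pp2)=1 -> write in place. 4 ppages; refcounts: pp0:2 pp1:2 pp2:1 pp3:1
Op 6: write(P0, v1, 114). refcount(pp1)=2>1 -> COPY to pp4. 5 ppages; refcounts: pp0:2 pp1:1 pp2:1 pp3:1 pp4:1
Op 7: fork(P1) -> P2. 5 ppages; refcounts: pp0:3 pp1:2 pp2:2 pp3:1 pp4:1
Op 8: read(P2, v2) -> 186. No state change.
Op 9: read(P2, v0) -> 10. No state change.

Answer: 3 2 2 1 1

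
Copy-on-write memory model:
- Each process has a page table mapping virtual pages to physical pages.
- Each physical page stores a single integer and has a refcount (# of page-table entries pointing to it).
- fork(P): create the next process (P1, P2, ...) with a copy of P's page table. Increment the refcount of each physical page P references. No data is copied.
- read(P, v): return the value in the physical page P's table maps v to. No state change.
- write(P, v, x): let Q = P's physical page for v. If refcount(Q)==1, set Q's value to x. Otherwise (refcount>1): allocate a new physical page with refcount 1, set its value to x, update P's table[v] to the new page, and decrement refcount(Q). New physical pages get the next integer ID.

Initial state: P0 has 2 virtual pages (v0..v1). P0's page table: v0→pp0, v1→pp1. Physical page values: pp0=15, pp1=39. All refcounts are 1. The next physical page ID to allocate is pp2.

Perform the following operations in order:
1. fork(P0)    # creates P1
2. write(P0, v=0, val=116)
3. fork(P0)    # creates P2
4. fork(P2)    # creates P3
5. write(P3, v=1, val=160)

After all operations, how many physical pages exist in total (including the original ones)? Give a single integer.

Answer: 4

Derivation:
Op 1: fork(P0) -> P1. 2 ppages; refcounts: pp0:2 pp1:2
Op 2: write(P0, v0, 116). refcount(pp0)=2>1 -> COPY to pp2. 3 ppages; refcounts: pp0:1 pp1:2 pp2:1
Op 3: fork(P0) -> P2. 3 ppages; refcounts: pp0:1 pp1:3 pp2:2
Op 4: fork(P2) -> P3. 3 ppages; refcounts: pp0:1 pp1:4 pp2:3
Op 5: write(P3, v1, 160). refcount(pp1)=4>1 -> COPY to pp3. 4 ppages; refcounts: pp0:1 pp1:3 pp2:3 pp3:1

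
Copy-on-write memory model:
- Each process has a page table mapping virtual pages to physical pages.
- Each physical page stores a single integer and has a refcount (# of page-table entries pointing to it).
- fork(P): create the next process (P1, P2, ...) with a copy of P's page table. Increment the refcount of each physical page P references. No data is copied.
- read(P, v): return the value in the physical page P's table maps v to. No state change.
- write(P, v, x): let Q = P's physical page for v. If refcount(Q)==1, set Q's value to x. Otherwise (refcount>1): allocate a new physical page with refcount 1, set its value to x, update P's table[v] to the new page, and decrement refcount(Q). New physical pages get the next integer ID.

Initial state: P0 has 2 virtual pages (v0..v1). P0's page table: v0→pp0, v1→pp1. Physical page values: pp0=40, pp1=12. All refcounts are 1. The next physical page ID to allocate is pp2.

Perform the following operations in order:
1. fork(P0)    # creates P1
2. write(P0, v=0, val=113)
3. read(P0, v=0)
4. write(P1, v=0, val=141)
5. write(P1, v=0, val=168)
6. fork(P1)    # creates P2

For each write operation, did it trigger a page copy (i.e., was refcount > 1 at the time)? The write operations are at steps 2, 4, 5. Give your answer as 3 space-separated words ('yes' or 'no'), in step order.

Op 1: fork(P0) -> P1. 2 ppages; refcounts: pp0:2 pp1:2
Op 2: write(P0, v0, 113). refcount(pp0)=2>1 -> COPY to pp2. 3 ppages; refcounts: pp0:1 pp1:2 pp2:1
Op 3: read(P0, v0) -> 113. No state change.
Op 4: write(P1, v0, 141). refcount(pp0)=1 -> write in place. 3 ppages; refcounts: pp0:1 pp1:2 pp2:1
Op 5: write(P1, v0, 168). refcount(pp0)=1 -> write in place. 3 ppages; refcounts: pp0:1 pp1:2 pp2:1
Op 6: fork(P1) -> P2. 3 ppages; refcounts: pp0:2 pp1:3 pp2:1

yes no no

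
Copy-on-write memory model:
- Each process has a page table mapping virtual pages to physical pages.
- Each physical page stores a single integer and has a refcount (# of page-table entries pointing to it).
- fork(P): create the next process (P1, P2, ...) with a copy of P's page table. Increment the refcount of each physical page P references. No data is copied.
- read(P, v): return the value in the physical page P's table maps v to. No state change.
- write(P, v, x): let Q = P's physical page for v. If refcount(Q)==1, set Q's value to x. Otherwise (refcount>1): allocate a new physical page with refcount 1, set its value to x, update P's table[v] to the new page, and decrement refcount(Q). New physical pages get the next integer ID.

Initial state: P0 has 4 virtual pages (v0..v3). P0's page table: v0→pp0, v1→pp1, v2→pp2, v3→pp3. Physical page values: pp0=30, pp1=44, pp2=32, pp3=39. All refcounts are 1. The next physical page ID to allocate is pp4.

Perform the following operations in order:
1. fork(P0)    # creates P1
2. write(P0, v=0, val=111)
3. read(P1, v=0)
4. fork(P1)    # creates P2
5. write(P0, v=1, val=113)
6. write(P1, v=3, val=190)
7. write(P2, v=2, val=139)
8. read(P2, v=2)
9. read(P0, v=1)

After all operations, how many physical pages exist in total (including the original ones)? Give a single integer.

Answer: 8

Derivation:
Op 1: fork(P0) -> P1. 4 ppages; refcounts: pp0:2 pp1:2 pp2:2 pp3:2
Op 2: write(P0, v0, 111). refcount(pp0)=2>1 -> COPY to pp4. 5 ppages; refcounts: pp0:1 pp1:2 pp2:2 pp3:2 pp4:1
Op 3: read(P1, v0) -> 30. No state change.
Op 4: fork(P1) -> P2. 5 ppages; refcounts: pp0:2 pp1:3 pp2:3 pp3:3 pp4:1
Op 5: write(P0, v1, 113). refcount(pp1)=3>1 -> COPY to pp5. 6 ppages; refcounts: pp0:2 pp1:2 pp2:3 pp3:3 pp4:1 pp5:1
Op 6: write(P1, v3, 190). refcount(pp3)=3>1 -> COPY to pp6. 7 ppages; refcounts: pp0:2 pp1:2 pp2:3 pp3:2 pp4:1 pp5:1 pp6:1
Op 7: write(P2, v2, 139). refcount(pp2)=3>1 -> COPY to pp7. 8 ppages; refcounts: pp0:2 pp1:2 pp2:2 pp3:2 pp4:1 pp5:1 pp6:1 pp7:1
Op 8: read(P2, v2) -> 139. No state change.
Op 9: read(P0, v1) -> 113. No state change.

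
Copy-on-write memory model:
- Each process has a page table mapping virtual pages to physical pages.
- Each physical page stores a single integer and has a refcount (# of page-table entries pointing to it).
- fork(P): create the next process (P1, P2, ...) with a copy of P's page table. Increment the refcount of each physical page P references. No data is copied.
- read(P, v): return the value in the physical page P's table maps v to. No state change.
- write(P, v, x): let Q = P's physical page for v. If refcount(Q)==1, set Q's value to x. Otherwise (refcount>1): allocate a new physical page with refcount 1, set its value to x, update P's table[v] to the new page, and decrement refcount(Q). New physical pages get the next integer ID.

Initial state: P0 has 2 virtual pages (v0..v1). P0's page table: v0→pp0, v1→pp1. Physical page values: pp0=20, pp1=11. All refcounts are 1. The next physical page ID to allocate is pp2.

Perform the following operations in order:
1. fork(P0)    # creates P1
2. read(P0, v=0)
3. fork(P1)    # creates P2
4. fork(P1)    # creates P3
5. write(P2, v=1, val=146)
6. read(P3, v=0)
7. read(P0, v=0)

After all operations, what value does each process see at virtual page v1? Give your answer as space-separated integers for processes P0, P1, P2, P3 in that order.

Answer: 11 11 146 11

Derivation:
Op 1: fork(P0) -> P1. 2 ppages; refcounts: pp0:2 pp1:2
Op 2: read(P0, v0) -> 20. No state change.
Op 3: fork(P1) -> P2. 2 ppages; refcounts: pp0:3 pp1:3
Op 4: fork(P1) -> P3. 2 ppages; refcounts: pp0:4 pp1:4
Op 5: write(P2, v1, 146). refcount(pp1)=4>1 -> COPY to pp2. 3 ppages; refcounts: pp0:4 pp1:3 pp2:1
Op 6: read(P3, v0) -> 20. No state change.
Op 7: read(P0, v0) -> 20. No state change.
P0: v1 -> pp1 = 11
P1: v1 -> pp1 = 11
P2: v1 -> pp2 = 146
P3: v1 -> pp1 = 11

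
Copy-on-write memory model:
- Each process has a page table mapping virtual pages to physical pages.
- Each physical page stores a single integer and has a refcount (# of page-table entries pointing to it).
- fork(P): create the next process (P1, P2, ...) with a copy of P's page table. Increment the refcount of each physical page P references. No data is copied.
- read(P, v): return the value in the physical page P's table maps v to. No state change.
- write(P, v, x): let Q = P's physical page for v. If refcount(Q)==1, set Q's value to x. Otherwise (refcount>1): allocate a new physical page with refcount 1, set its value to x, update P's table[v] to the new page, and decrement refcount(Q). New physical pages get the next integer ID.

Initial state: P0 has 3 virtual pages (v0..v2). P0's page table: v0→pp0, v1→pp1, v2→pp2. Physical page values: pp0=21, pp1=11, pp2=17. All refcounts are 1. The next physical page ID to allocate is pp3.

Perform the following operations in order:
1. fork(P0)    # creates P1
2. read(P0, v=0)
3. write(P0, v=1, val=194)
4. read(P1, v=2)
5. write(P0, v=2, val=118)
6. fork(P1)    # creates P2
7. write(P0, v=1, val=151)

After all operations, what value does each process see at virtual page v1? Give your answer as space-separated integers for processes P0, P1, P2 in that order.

Answer: 151 11 11

Derivation:
Op 1: fork(P0) -> P1. 3 ppages; refcounts: pp0:2 pp1:2 pp2:2
Op 2: read(P0, v0) -> 21. No state change.
Op 3: write(P0, v1, 194). refcount(pp1)=2>1 -> COPY to pp3. 4 ppages; refcounts: pp0:2 pp1:1 pp2:2 pp3:1
Op 4: read(P1, v2) -> 17. No state change.
Op 5: write(P0, v2, 118). refcount(pp2)=2>1 -> COPY to pp4. 5 ppages; refcounts: pp0:2 pp1:1 pp2:1 pp3:1 pp4:1
Op 6: fork(P1) -> P2. 5 ppages; refcounts: pp0:3 pp1:2 pp2:2 pp3:1 pp4:1
Op 7: write(P0, v1, 151). refcount(pp3)=1 -> write in place. 5 ppages; refcounts: pp0:3 pp1:2 pp2:2 pp3:1 pp4:1
P0: v1 -> pp3 = 151
P1: v1 -> pp1 = 11
P2: v1 -> pp1 = 11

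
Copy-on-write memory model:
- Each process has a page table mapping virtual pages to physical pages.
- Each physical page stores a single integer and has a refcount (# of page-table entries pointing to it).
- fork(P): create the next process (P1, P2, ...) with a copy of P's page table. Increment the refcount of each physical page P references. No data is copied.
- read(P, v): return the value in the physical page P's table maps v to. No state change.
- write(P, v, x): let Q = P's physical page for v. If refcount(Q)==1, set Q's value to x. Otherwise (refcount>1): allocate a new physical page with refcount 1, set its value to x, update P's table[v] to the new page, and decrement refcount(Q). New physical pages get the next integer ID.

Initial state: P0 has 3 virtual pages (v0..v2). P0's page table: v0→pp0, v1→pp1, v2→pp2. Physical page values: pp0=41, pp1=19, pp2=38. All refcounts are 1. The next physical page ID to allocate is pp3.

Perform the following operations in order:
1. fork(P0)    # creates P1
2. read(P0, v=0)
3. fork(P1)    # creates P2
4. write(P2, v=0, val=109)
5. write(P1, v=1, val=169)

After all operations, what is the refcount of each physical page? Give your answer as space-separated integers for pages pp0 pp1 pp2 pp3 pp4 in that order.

Op 1: fork(P0) -> P1. 3 ppages; refcounts: pp0:2 pp1:2 pp2:2
Op 2: read(P0, v0) -> 41. No state change.
Op 3: fork(P1) -> P2. 3 ppages; refcounts: pp0:3 pp1:3 pp2:3
Op 4: write(P2, v0, 109). refcount(pp0)=3>1 -> COPY to pp3. 4 ppages; refcounts: pp0:2 pp1:3 pp2:3 pp3:1
Op 5: write(P1, v1, 169). refcount(pp1)=3>1 -> COPY to pp4. 5 ppages; refcounts: pp0:2 pp1:2 pp2:3 pp3:1 pp4:1

Answer: 2 2 3 1 1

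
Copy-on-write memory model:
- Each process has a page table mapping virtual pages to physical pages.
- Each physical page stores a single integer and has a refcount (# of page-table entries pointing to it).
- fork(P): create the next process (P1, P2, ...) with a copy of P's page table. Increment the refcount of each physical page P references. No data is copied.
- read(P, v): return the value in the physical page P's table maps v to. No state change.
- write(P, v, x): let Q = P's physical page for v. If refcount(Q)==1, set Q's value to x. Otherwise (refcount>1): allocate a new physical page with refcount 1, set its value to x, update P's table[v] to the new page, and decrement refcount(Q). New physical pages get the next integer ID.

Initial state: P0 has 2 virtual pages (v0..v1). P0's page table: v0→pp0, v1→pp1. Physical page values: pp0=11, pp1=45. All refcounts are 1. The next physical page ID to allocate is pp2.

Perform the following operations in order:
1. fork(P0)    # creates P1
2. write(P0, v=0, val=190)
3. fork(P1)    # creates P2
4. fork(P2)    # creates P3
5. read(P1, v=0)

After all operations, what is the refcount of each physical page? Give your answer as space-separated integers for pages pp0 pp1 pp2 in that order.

Answer: 3 4 1

Derivation:
Op 1: fork(P0) -> P1. 2 ppages; refcounts: pp0:2 pp1:2
Op 2: write(P0, v0, 190). refcount(pp0)=2>1 -> COPY to pp2. 3 ppages; refcounts: pp0:1 pp1:2 pp2:1
Op 3: fork(P1) -> P2. 3 ppages; refcounts: pp0:2 pp1:3 pp2:1
Op 4: fork(P2) -> P3. 3 ppages; refcounts: pp0:3 pp1:4 pp2:1
Op 5: read(P1, v0) -> 11. No state change.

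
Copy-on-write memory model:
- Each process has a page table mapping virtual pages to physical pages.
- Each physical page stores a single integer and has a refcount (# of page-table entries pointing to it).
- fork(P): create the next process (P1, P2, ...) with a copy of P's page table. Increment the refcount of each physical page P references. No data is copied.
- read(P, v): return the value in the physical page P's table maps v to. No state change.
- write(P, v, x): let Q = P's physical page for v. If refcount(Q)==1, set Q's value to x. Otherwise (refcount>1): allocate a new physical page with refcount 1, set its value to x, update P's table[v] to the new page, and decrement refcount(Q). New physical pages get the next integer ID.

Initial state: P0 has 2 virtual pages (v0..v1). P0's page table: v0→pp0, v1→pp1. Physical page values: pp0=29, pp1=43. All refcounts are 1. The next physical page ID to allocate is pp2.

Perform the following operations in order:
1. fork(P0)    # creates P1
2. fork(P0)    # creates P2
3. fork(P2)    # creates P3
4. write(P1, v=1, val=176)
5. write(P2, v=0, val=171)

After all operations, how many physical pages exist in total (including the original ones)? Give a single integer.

Op 1: fork(P0) -> P1. 2 ppages; refcounts: pp0:2 pp1:2
Op 2: fork(P0) -> P2. 2 ppages; refcounts: pp0:3 pp1:3
Op 3: fork(P2) -> P3. 2 ppages; refcounts: pp0:4 pp1:4
Op 4: write(P1, v1, 176). refcount(pp1)=4>1 -> COPY to pp2. 3 ppages; refcounts: pp0:4 pp1:3 pp2:1
Op 5: write(P2, v0, 171). refcount(pp0)=4>1 -> COPY to pp3. 4 ppages; refcounts: pp0:3 pp1:3 pp2:1 pp3:1

Answer: 4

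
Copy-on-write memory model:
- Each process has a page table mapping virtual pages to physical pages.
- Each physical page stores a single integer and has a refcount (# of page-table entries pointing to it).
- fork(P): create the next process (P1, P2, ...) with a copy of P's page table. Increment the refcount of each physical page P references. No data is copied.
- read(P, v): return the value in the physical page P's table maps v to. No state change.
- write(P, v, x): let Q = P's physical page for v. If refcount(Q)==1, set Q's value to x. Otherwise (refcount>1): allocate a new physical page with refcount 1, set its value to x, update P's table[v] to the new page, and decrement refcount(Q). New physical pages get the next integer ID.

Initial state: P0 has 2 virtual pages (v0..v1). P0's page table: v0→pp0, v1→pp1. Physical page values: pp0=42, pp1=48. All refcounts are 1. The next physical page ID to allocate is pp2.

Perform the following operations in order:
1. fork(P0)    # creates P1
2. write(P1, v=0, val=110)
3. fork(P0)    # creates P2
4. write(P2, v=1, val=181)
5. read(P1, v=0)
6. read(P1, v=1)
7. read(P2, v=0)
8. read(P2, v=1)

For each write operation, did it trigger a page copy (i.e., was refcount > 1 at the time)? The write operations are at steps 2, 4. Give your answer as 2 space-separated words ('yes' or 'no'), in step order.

Op 1: fork(P0) -> P1. 2 ppages; refcounts: pp0:2 pp1:2
Op 2: write(P1, v0, 110). refcount(pp0)=2>1 -> COPY to pp2. 3 ppages; refcounts: pp0:1 pp1:2 pp2:1
Op 3: fork(P0) -> P2. 3 ppages; refcounts: pp0:2 pp1:3 pp2:1
Op 4: write(P2, v1, 181). refcount(pp1)=3>1 -> COPY to pp3. 4 ppages; refcounts: pp0:2 pp1:2 pp2:1 pp3:1
Op 5: read(P1, v0) -> 110. No state change.
Op 6: read(P1, v1) -> 48. No state change.
Op 7: read(P2, v0) -> 42. No state change.
Op 8: read(P2, v1) -> 181. No state change.

yes yes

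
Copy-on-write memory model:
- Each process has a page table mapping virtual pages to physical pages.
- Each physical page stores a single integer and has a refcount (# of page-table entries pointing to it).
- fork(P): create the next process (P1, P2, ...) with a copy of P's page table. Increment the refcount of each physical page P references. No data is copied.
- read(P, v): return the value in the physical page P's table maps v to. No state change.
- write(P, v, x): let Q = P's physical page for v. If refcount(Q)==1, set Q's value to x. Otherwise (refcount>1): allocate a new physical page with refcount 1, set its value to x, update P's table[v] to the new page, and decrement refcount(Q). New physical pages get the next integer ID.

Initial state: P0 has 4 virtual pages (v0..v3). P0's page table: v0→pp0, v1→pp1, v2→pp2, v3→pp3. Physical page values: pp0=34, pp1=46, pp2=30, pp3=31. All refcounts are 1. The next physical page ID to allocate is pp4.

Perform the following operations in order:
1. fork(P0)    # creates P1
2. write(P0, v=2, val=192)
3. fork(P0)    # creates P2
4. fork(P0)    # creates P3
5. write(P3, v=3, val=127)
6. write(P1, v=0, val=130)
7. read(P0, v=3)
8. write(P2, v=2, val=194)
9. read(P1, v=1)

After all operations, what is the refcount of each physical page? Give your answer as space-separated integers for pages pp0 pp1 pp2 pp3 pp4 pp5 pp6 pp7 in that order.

Answer: 3 4 1 3 2 1 1 1

Derivation:
Op 1: fork(P0) -> P1. 4 ppages; refcounts: pp0:2 pp1:2 pp2:2 pp3:2
Op 2: write(P0, v2, 192). refcount(pp2)=2>1 -> COPY to pp4. 5 ppages; refcounts: pp0:2 pp1:2 pp2:1 pp3:2 pp4:1
Op 3: fork(P0) -> P2. 5 ppages; refcounts: pp0:3 pp1:3 pp2:1 pp3:3 pp4:2
Op 4: fork(P0) -> P3. 5 ppages; refcounts: pp0:4 pp1:4 pp2:1 pp3:4 pp4:3
Op 5: write(P3, v3, 127). refcount(pp3)=4>1 -> COPY to pp5. 6 ppages; refcounts: pp0:4 pp1:4 pp2:1 pp3:3 pp4:3 pp5:1
Op 6: write(P1, v0, 130). refcount(pp0)=4>1 -> COPY to pp6. 7 ppages; refcounts: pp0:3 pp1:4 pp2:1 pp3:3 pp4:3 pp5:1 pp6:1
Op 7: read(P0, v3) -> 31. No state change.
Op 8: write(P2, v2, 194). refcount(pp4)=3>1 -> COPY to pp7. 8 ppages; refcounts: pp0:3 pp1:4 pp2:1 pp3:3 pp4:2 pp5:1 pp6:1 pp7:1
Op 9: read(P1, v1) -> 46. No state change.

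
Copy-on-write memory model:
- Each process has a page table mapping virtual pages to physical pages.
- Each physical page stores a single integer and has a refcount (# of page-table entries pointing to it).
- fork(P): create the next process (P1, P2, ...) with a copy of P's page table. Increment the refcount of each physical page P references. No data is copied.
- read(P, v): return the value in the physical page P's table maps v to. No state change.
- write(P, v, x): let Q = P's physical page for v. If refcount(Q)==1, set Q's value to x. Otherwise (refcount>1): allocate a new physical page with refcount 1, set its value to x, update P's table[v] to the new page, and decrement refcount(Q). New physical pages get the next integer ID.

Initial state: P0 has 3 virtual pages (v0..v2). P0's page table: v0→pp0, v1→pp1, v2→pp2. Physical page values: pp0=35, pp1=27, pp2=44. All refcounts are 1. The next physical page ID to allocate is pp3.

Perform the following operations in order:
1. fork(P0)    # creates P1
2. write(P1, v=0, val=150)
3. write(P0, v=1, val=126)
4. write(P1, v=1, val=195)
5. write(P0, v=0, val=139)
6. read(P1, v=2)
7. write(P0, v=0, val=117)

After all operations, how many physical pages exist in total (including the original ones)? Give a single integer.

Answer: 5

Derivation:
Op 1: fork(P0) -> P1. 3 ppages; refcounts: pp0:2 pp1:2 pp2:2
Op 2: write(P1, v0, 150). refcount(pp0)=2>1 -> COPY to pp3. 4 ppages; refcounts: pp0:1 pp1:2 pp2:2 pp3:1
Op 3: write(P0, v1, 126). refcount(pp1)=2>1 -> COPY to pp4. 5 ppages; refcounts: pp0:1 pp1:1 pp2:2 pp3:1 pp4:1
Op 4: write(P1, v1, 195). refcount(pp1)=1 -> write in place. 5 ppages; refcounts: pp0:1 pp1:1 pp2:2 pp3:1 pp4:1
Op 5: write(P0, v0, 139). refcount(pp0)=1 -> write in place. 5 ppages; refcounts: pp0:1 pp1:1 pp2:2 pp3:1 pp4:1
Op 6: read(P1, v2) -> 44. No state change.
Op 7: write(P0, v0, 117). refcount(pp0)=1 -> write in place. 5 ppages; refcounts: pp0:1 pp1:1 pp2:2 pp3:1 pp4:1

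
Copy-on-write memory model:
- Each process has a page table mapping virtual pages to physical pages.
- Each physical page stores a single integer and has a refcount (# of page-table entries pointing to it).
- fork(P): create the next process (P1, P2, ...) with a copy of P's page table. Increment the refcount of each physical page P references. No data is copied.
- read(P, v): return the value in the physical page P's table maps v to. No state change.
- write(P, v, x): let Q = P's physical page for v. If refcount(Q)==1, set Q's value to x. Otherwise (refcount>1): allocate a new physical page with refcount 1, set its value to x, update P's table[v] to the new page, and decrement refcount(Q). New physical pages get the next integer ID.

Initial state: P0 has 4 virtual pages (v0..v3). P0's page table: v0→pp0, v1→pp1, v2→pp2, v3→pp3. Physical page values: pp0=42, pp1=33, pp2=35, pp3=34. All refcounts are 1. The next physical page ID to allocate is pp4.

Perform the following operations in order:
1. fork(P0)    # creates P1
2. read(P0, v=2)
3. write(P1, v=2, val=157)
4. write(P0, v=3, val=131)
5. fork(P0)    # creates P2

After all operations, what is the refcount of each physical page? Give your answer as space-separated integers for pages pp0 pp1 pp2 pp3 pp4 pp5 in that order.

Answer: 3 3 2 1 1 2

Derivation:
Op 1: fork(P0) -> P1. 4 ppages; refcounts: pp0:2 pp1:2 pp2:2 pp3:2
Op 2: read(P0, v2) -> 35. No state change.
Op 3: write(P1, v2, 157). refcount(pp2)=2>1 -> COPY to pp4. 5 ppages; refcounts: pp0:2 pp1:2 pp2:1 pp3:2 pp4:1
Op 4: write(P0, v3, 131). refcount(pp3)=2>1 -> COPY to pp5. 6 ppages; refcounts: pp0:2 pp1:2 pp2:1 pp3:1 pp4:1 pp5:1
Op 5: fork(P0) -> P2. 6 ppages; refcounts: pp0:3 pp1:3 pp2:2 pp3:1 pp4:1 pp5:2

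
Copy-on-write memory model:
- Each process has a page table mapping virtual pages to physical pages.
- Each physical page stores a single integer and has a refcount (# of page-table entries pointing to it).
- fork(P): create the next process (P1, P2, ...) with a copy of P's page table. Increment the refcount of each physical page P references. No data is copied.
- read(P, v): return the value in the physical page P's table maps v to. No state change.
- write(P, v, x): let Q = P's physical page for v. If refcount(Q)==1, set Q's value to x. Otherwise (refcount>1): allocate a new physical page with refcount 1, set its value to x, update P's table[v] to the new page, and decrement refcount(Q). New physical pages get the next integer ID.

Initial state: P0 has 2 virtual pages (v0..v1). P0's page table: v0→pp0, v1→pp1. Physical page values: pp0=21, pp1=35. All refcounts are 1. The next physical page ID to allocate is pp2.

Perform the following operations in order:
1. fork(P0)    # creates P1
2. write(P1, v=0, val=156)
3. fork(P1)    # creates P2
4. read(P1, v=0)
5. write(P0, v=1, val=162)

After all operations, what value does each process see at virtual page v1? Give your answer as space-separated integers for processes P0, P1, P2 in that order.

Answer: 162 35 35

Derivation:
Op 1: fork(P0) -> P1. 2 ppages; refcounts: pp0:2 pp1:2
Op 2: write(P1, v0, 156). refcount(pp0)=2>1 -> COPY to pp2. 3 ppages; refcounts: pp0:1 pp1:2 pp2:1
Op 3: fork(P1) -> P2. 3 ppages; refcounts: pp0:1 pp1:3 pp2:2
Op 4: read(P1, v0) -> 156. No state change.
Op 5: write(P0, v1, 162). refcount(pp1)=3>1 -> COPY to pp3. 4 ppages; refcounts: pp0:1 pp1:2 pp2:2 pp3:1
P0: v1 -> pp3 = 162
P1: v1 -> pp1 = 35
P2: v1 -> pp1 = 35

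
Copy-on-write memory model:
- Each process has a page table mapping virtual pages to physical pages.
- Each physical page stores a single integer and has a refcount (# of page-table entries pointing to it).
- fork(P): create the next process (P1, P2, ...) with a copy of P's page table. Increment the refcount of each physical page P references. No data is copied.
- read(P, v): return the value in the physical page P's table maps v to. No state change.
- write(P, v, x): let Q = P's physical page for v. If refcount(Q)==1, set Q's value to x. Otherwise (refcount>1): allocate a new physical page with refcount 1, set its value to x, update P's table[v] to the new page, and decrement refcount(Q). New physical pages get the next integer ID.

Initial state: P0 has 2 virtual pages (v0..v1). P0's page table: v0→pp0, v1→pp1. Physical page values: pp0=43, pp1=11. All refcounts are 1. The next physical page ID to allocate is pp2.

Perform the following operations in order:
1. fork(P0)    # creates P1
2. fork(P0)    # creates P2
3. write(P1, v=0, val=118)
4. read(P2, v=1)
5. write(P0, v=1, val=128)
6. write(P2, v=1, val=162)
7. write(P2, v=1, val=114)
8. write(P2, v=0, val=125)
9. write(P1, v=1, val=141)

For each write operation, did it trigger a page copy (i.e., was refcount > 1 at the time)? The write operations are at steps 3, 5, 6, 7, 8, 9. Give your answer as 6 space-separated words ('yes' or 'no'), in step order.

Op 1: fork(P0) -> P1. 2 ppages; refcounts: pp0:2 pp1:2
Op 2: fork(P0) -> P2. 2 ppages; refcounts: pp0:3 pp1:3
Op 3: write(P1, v0, 118). refcount(pp0)=3>1 -> COPY to pp2. 3 ppages; refcounts: pp0:2 pp1:3 pp2:1
Op 4: read(P2, v1) -> 11. No state change.
Op 5: write(P0, v1, 128). refcount(pp1)=3>1 -> COPY to pp3. 4 ppages; refcounts: pp0:2 pp1:2 pp2:1 pp3:1
Op 6: write(P2, v1, 162). refcount(pp1)=2>1 -> COPY to pp4. 5 ppages; refcounts: pp0:2 pp1:1 pp2:1 pp3:1 pp4:1
Op 7: write(P2, v1, 114). refcount(pp4)=1 -> write in place. 5 ppages; refcounts: pp0:2 pp1:1 pp2:1 pp3:1 pp4:1
Op 8: write(P2, v0, 125). refcount(pp0)=2>1 -> COPY to pp5. 6 ppages; refcounts: pp0:1 pp1:1 pp2:1 pp3:1 pp4:1 pp5:1
Op 9: write(P1, v1, 141). refcount(pp1)=1 -> write in place. 6 ppages; refcounts: pp0:1 pp1:1 pp2:1 pp3:1 pp4:1 pp5:1

yes yes yes no yes no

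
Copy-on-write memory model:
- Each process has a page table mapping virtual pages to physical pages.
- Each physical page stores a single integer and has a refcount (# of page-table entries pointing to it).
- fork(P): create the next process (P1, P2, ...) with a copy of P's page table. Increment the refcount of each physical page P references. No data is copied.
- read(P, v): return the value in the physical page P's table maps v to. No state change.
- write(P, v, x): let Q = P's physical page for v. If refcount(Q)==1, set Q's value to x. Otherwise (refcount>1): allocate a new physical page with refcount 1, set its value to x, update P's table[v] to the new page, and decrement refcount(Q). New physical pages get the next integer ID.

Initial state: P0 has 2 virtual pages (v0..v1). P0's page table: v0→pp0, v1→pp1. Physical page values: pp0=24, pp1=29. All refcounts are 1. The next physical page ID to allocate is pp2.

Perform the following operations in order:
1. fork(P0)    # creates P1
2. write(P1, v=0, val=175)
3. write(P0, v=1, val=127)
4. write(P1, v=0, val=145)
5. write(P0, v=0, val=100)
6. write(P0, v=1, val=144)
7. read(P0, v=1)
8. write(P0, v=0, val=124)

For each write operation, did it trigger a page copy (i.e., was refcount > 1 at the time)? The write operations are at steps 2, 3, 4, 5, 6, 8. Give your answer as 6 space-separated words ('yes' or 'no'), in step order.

Op 1: fork(P0) -> P1. 2 ppages; refcounts: pp0:2 pp1:2
Op 2: write(P1, v0, 175). refcount(pp0)=2>1 -> COPY to pp2. 3 ppages; refcounts: pp0:1 pp1:2 pp2:1
Op 3: write(P0, v1, 127). refcount(pp1)=2>1 -> COPY to pp3. 4 ppages; refcounts: pp0:1 pp1:1 pp2:1 pp3:1
Op 4: write(P1, v0, 145). refcount(pp2)=1 -> write in place. 4 ppages; refcounts: pp0:1 pp1:1 pp2:1 pp3:1
Op 5: write(P0, v0, 100). refcount(pp0)=1 -> write in place. 4 ppages; refcounts: pp0:1 pp1:1 pp2:1 pp3:1
Op 6: write(P0, v1, 144). refcount(pp3)=1 -> write in place. 4 ppages; refcounts: pp0:1 pp1:1 pp2:1 pp3:1
Op 7: read(P0, v1) -> 144. No state change.
Op 8: write(P0, v0, 124). refcount(pp0)=1 -> write in place. 4 ppages; refcounts: pp0:1 pp1:1 pp2:1 pp3:1

yes yes no no no no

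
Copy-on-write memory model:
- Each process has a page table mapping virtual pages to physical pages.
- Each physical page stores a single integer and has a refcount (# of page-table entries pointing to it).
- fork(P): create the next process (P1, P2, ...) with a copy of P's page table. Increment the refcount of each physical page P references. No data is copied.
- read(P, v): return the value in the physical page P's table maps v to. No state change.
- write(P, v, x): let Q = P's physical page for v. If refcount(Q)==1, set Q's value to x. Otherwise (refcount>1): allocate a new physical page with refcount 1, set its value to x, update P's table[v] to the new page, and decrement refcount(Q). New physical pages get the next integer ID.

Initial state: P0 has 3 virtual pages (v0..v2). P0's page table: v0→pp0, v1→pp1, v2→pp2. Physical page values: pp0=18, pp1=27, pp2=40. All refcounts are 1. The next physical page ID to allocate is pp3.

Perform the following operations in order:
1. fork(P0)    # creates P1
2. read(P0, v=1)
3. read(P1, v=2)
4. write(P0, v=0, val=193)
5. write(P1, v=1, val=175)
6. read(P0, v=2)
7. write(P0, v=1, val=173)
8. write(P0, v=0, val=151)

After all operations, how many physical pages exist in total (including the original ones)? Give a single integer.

Answer: 5

Derivation:
Op 1: fork(P0) -> P1. 3 ppages; refcounts: pp0:2 pp1:2 pp2:2
Op 2: read(P0, v1) -> 27. No state change.
Op 3: read(P1, v2) -> 40. No state change.
Op 4: write(P0, v0, 193). refcount(pp0)=2>1 -> COPY to pp3. 4 ppages; refcounts: pp0:1 pp1:2 pp2:2 pp3:1
Op 5: write(P1, v1, 175). refcount(pp1)=2>1 -> COPY to pp4. 5 ppages; refcounts: pp0:1 pp1:1 pp2:2 pp3:1 pp4:1
Op 6: read(P0, v2) -> 40. No state change.
Op 7: write(P0, v1, 173). refcount(pp1)=1 -> write in place. 5 ppages; refcounts: pp0:1 pp1:1 pp2:2 pp3:1 pp4:1
Op 8: write(P0, v0, 151). refcount(pp3)=1 -> write in place. 5 ppages; refcounts: pp0:1 pp1:1 pp2:2 pp3:1 pp4:1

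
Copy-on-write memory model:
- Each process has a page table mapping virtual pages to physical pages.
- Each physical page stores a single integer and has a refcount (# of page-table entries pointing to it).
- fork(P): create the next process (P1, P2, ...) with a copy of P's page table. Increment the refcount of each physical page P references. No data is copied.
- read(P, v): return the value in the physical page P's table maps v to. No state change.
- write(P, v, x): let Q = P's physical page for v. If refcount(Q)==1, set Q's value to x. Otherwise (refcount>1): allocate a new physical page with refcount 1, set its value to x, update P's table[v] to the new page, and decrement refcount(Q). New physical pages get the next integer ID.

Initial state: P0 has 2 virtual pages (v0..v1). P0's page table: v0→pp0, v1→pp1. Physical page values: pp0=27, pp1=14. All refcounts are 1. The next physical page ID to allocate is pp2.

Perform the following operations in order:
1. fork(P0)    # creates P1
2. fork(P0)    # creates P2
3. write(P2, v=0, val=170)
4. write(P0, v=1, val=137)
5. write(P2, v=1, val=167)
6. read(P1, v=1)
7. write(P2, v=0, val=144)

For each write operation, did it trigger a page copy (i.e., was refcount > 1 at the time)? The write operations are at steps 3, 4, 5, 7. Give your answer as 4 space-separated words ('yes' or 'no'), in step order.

Op 1: fork(P0) -> P1. 2 ppages; refcounts: pp0:2 pp1:2
Op 2: fork(P0) -> P2. 2 ppages; refcounts: pp0:3 pp1:3
Op 3: write(P2, v0, 170). refcount(pp0)=3>1 -> COPY to pp2. 3 ppages; refcounts: pp0:2 pp1:3 pp2:1
Op 4: write(P0, v1, 137). refcount(pp1)=3>1 -> COPY to pp3. 4 ppages; refcounts: pp0:2 pp1:2 pp2:1 pp3:1
Op 5: write(P2, v1, 167). refcount(pp1)=2>1 -> COPY to pp4. 5 ppages; refcounts: pp0:2 pp1:1 pp2:1 pp3:1 pp4:1
Op 6: read(P1, v1) -> 14. No state change.
Op 7: write(P2, v0, 144). refcount(pp2)=1 -> write in place. 5 ppages; refcounts: pp0:2 pp1:1 pp2:1 pp3:1 pp4:1

yes yes yes no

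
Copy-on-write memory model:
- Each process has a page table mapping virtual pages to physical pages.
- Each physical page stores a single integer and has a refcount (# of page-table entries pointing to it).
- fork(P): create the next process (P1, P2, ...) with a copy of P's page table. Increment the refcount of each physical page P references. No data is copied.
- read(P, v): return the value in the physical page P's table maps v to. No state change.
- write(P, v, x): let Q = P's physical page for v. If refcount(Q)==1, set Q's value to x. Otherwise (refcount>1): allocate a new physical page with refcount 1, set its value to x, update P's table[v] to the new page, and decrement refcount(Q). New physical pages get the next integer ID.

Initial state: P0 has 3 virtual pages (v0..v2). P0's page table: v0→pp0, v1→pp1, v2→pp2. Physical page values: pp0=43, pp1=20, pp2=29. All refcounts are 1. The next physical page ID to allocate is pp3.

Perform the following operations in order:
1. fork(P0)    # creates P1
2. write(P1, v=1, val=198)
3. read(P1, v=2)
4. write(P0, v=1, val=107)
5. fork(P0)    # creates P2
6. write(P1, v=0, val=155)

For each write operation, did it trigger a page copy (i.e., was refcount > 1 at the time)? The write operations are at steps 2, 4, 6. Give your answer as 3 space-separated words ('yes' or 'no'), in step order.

Op 1: fork(P0) -> P1. 3 ppages; refcounts: pp0:2 pp1:2 pp2:2
Op 2: write(P1, v1, 198). refcount(pp1)=2>1 -> COPY to pp3. 4 ppages; refcounts: pp0:2 pp1:1 pp2:2 pp3:1
Op 3: read(P1, v2) -> 29. No state change.
Op 4: write(P0, v1, 107). refcount(pp1)=1 -> write in place. 4 ppages; refcounts: pp0:2 pp1:1 pp2:2 pp3:1
Op 5: fork(P0) -> P2. 4 ppages; refcounts: pp0:3 pp1:2 pp2:3 pp3:1
Op 6: write(P1, v0, 155). refcount(pp0)=3>1 -> COPY to pp4. 5 ppages; refcounts: pp0:2 pp1:2 pp2:3 pp3:1 pp4:1

yes no yes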